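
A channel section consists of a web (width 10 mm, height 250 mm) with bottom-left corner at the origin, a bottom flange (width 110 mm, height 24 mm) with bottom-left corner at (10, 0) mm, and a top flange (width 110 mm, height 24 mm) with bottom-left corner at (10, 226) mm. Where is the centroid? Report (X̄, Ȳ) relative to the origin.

X̄ = 45.72 mm, Ȳ = 125.00 mm

web: A = 10 × 250 = 2500.00, centroid at (5.00, 125.00).
bottom flange: A = 110 × 24 = 2640.00, centroid at (65.00, 12.00).
top flange: A = 110 × 24 = 2640.00, centroid at (65.00, 238.00).
ΣA = 7780.00 mm²
ΣAX̄ = (2500.00)(5.00) + (2640.00)(65.00) + (2640.00)(65.00) = 355700.00 mm³
ΣAȲ = (2500.00)(125.00) + (2640.00)(12.00) + (2640.00)(238.00) = 972500.00 mm³
X̄ = 355700.00 / 7780.00 = 45.72 mm
Ȳ = 972500.00 / 7780.00 = 125.00 mm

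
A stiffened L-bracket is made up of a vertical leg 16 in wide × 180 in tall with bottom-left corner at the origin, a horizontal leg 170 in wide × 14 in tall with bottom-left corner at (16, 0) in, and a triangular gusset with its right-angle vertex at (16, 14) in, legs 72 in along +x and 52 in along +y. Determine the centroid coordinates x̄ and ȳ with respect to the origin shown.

x̄ = 47.43 in, ȳ = 46.90 in

vertical leg: A = 16 × 180 = 2880.00, centroid at (8.00, 90.00).
horizontal leg: A = 170 × 14 = 2380.00, centroid at (101.00, 7.00).
gusset: A = ½·72·52 = 1872.00, centroid at (40.00, 31.33).
ΣA = 7132.00 in²
ΣAx̄ = (2880.00)(8.00) + (2380.00)(101.00) + (1872.00)(40.00) = 338300.00 in³
ΣAȳ = (2880.00)(90.00) + (2380.00)(7.00) + (1872.00)(31.33) = 334516.00 in³
x̄ = 338300.00 / 7132.00 = 47.43 in
ȳ = 334516.00 / 7132.00 = 46.90 in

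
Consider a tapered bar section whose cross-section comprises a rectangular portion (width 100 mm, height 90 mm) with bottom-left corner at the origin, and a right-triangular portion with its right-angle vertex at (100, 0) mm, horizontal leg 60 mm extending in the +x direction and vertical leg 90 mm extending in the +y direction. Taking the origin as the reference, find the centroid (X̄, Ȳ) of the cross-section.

X̄ = 66.15 mm, Ȳ = 41.54 mm

Part | A | x̄ᵢ | ȳᵢ | A·x̄ᵢ | A·ȳᵢ
rectangular portion | 9000.00 | 50.00 | 45.00 | 450000.00 | 405000.00
triangular portion | 2700.00 | 120.00 | 30.00 | 324000.00 | 81000.00
Σ | 11700.00 |  |  | 774000.00 | 486000.00
X̄ = 774000.00 / 11700.00 = 66.15 mm
Ȳ = 486000.00 / 11700.00 = 41.54 mm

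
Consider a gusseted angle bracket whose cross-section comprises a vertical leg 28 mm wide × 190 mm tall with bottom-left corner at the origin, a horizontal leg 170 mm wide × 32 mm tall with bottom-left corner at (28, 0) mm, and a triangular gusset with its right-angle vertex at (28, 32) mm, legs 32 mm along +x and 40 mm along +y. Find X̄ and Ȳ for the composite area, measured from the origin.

Part | A | x̄ᵢ | ȳᵢ | A·x̄ᵢ | A·ȳᵢ
vertical leg | 5320.00 | 14.00 | 95.00 | 74480.00 | 505400.00
horizontal leg | 5440.00 | 113.00 | 16.00 | 614720.00 | 87040.00
gusset | 640.00 | 38.67 | 45.33 | 24746.67 | 29013.33
Σ | 11400.00 |  |  | 713946.67 | 621453.33
X̄ = 713946.67 / 11400.00 = 62.63 mm
Ȳ = 621453.33 / 11400.00 = 54.51 mm

X̄ = 62.63 mm, Ȳ = 54.51 mm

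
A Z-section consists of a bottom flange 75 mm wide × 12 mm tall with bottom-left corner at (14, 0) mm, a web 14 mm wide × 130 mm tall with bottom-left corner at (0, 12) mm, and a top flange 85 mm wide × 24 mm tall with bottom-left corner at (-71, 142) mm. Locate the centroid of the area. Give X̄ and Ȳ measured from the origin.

bottom flange: A = 75 × 12 = 900.00, centroid at (51.50, 6.00).
web: A = 14 × 130 = 1820.00, centroid at (7.00, 77.00).
top flange: A = 85 × 24 = 2040.00, centroid at (-28.50, 154.00).
ΣA = 4760.00 mm², ΣAX̄ = 950.00 mm³, ΣAȲ = 459700.00 mm³.
X̄ = 950.00/4760.00 = 0.20 mm; Ȳ = 459700.00/4760.00 = 96.58 mm.

X̄ = 0.20 mm, Ȳ = 96.58 mm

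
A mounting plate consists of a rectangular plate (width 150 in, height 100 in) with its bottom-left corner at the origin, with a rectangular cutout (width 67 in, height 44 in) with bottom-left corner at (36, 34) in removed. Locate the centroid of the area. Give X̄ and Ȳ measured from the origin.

Part | A | x̄ᵢ | ȳᵢ | A·x̄ᵢ | A·ȳᵢ
plate | 15000.00 | 75.00 | 50.00 | 1125000.00 | 750000.00
hole | -2948.00 | 69.50 | 56.00 | -204886.00 | -165088.00
Σ | 12052.00 |  |  | 920114.00 | 584912.00
X̄ = 920114.00 / 12052.00 = 76.35 in
Ȳ = 584912.00 / 12052.00 = 48.53 in

X̄ = 76.35 in, Ȳ = 48.53 in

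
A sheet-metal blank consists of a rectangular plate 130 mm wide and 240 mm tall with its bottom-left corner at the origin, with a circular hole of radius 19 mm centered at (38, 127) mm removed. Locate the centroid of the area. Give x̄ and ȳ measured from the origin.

Part | A | x̄ᵢ | ȳᵢ | A·x̄ᵢ | A·ȳᵢ
plate | 31200.00 | 65.00 | 120.00 | 2028000.00 | 3744000.00
hole | -1134.11 | 38.00 | 127.00 | -43096.37 | -144032.60
Σ | 30065.89 |  |  | 1984903.63 | 3599967.40
x̄ = 1984903.63 / 30065.89 = 66.02 mm
ȳ = 3599967.40 / 30065.89 = 119.74 mm

x̄ = 66.02 mm, ȳ = 119.74 mm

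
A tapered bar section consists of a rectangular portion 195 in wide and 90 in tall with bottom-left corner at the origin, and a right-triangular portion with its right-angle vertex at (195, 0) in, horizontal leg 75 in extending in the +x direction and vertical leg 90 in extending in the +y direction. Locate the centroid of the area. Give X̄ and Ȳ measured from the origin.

rectangular portion: A = 195 × 90 = 17550.00, centroid at (97.50, 45.00).
triangular portion: A = ½·75·90 = 3375.00, centroid at (220.00, 30.00).
ΣA = 20925.00 in², ΣAX̄ = 2453625.00 in³, ΣAȲ = 891000.00 in³.
X̄ = 2453625.00/20925.00 = 117.26 in; Ȳ = 891000.00/20925.00 = 42.58 in.

X̄ = 117.26 in, Ȳ = 42.58 in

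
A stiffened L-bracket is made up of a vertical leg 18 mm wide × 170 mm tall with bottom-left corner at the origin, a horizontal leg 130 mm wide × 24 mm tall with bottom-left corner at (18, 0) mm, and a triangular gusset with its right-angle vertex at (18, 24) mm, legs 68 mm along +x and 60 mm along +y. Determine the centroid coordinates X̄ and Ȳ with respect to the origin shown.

X̄ = 44.95 mm, Ȳ = 47.12 mm

vertical leg: A = 18 × 170 = 3060.00, centroid at (9.00, 85.00).
horizontal leg: A = 130 × 24 = 3120.00, centroid at (83.00, 12.00).
gusset: A = ½·68·60 = 2040.00, centroid at (40.67, 44.00).
ΣA = 8220.00 mm², ΣAX̄ = 369460.00 mm³, ΣAȲ = 387300.00 mm³.
X̄ = 369460.00/8220.00 = 44.95 mm; Ȳ = 387300.00/8220.00 = 47.12 mm.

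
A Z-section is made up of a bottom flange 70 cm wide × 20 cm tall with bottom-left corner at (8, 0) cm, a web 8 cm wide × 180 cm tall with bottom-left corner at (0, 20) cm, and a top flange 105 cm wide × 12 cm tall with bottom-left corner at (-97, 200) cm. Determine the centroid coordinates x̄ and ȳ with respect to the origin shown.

x̄ = 2.41 cm, ȳ = 105.36 cm

bottom flange: A = 70 × 20 = 1400.00, centroid at (43.00, 10.00).
web: A = 8 × 180 = 1440.00, centroid at (4.00, 110.00).
top flange: A = 105 × 12 = 1260.00, centroid at (-44.50, 206.00).
ΣA = 4100.00 cm²
ΣAx̄ = (1400.00)(43.00) + (1440.00)(4.00) + (1260.00)(-44.50) = 9890.00 cm³
ΣAȳ = (1400.00)(10.00) + (1440.00)(110.00) + (1260.00)(206.00) = 431960.00 cm³
x̄ = 9890.00 / 4100.00 = 2.41 cm
ȳ = 431960.00 / 4100.00 = 105.36 cm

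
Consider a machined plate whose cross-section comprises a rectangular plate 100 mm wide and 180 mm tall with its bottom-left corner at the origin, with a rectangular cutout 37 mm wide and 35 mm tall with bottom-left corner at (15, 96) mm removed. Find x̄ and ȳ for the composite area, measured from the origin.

Part | A | x̄ᵢ | ȳᵢ | A·x̄ᵢ | A·ȳᵢ
plate | 18000.00 | 50.00 | 90.00 | 900000.00 | 1620000.00
hole | -1295.00 | 33.50 | 113.50 | -43382.50 | -146982.50
Σ | 16705.00 |  |  | 856617.50 | 1473017.50
x̄ = 856617.50 / 16705.00 = 51.28 mm
ȳ = 1473017.50 / 16705.00 = 88.18 mm

x̄ = 51.28 mm, ȳ = 88.18 mm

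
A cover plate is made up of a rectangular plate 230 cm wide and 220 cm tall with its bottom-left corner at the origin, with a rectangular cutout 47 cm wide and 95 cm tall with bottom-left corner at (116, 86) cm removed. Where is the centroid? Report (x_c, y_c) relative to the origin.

plate: A = 230 × 220 = 50600.00, centroid at (115.00, 110.00).
hole: A = −(47 × 95) = -4465.00, centroid at (139.50, 133.50).
ΣA = 46135.00 cm²
ΣAx_c = (50600.00)(115.00) + (-4465.00)(139.50) = 5196132.50 cm³
ΣAy_c = (50600.00)(110.00) + (-4465.00)(133.50) = 4969922.50 cm³
x_c = 5196132.50 / 46135.00 = 112.63 cm
y_c = 4969922.50 / 46135.00 = 107.73 cm

x_c = 112.63 cm, y_c = 107.73 cm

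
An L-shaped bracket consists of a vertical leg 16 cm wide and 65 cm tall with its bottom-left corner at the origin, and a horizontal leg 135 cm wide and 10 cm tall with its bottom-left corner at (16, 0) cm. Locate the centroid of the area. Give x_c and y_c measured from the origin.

vertical leg: A = 16 × 65 = 1040.00, centroid at (8.00, 32.50).
horizontal leg: A = 135 × 10 = 1350.00, centroid at (83.50, 5.00).
ΣA = 2390.00 cm², ΣAx_c = 121045.00 cm³, ΣAy_c = 40550.00 cm³.
x_c = 121045.00/2390.00 = 50.65 cm; y_c = 40550.00/2390.00 = 16.97 cm.

x_c = 50.65 cm, y_c = 16.97 cm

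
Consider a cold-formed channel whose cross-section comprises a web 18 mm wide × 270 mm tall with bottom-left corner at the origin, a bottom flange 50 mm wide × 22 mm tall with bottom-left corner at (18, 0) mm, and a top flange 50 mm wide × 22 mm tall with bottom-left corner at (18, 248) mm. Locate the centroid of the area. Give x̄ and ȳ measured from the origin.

x̄ = 19.59 mm, ȳ = 135.00 mm

Part | A | x̄ᵢ | ȳᵢ | A·x̄ᵢ | A·ȳᵢ
web | 4860.00 | 9.00 | 135.00 | 43740.00 | 656100.00
bottom flange | 1100.00 | 43.00 | 11.00 | 47300.00 | 12100.00
top flange | 1100.00 | 43.00 | 259.00 | 47300.00 | 284900.00
Σ | 7060.00 |  |  | 138340.00 | 953100.00
x̄ = 138340.00 / 7060.00 = 19.59 mm
ȳ = 953100.00 / 7060.00 = 135.00 mm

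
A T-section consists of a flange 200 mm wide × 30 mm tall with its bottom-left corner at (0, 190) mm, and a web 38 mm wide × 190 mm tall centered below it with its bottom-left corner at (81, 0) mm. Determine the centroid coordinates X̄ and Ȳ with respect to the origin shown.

X̄ = 100.00 mm, Ȳ = 144.92 mm

web: A = 38 × 190 = 7220.00, centroid at (100.00, 95.00).
flange: A = 200 × 30 = 6000.00, centroid at (100.00, 205.00).
ΣA = 13220.00 mm²
ΣAX̄ = (7220.00)(100.00) + (6000.00)(100.00) = 1322000.00 mm³
ΣAȲ = (7220.00)(95.00) + (6000.00)(205.00) = 1915900.00 mm³
X̄ = 1322000.00 / 13220.00 = 100.00 mm
Ȳ = 1915900.00 / 13220.00 = 144.92 mm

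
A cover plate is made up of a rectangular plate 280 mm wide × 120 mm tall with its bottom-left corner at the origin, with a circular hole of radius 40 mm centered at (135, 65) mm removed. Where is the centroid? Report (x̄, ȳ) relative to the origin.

x̄ = 140.88 mm, ȳ = 59.12 mm

Part | A | x̄ᵢ | ȳᵢ | A·x̄ᵢ | A·ȳᵢ
plate | 33600.00 | 140.00 | 60.00 | 4704000.00 | 2016000.00
hole | -5026.55 | 135.00 | 65.00 | -678584.01 | -326725.64
Σ | 28573.45 |  |  | 4025415.99 | 1689274.36
x̄ = 4025415.99 / 28573.45 = 140.88 mm
ȳ = 1689274.36 / 28573.45 = 59.12 mm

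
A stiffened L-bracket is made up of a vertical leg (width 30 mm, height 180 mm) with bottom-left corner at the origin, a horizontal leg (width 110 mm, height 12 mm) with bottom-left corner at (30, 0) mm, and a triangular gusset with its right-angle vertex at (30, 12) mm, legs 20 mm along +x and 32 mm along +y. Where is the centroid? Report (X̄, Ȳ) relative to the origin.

X̄ = 29.11 mm, Ȳ = 71.19 mm

Part | A | x̄ᵢ | ȳᵢ | A·x̄ᵢ | A·ȳᵢ
vertical leg | 5400.00 | 15.00 | 90.00 | 81000.00 | 486000.00
horizontal leg | 1320.00 | 85.00 | 6.00 | 112200.00 | 7920.00
gusset | 320.00 | 36.67 | 22.67 | 11733.33 | 7253.33
Σ | 7040.00 |  |  | 204933.33 | 501173.33
X̄ = 204933.33 / 7040.00 = 29.11 mm
Ȳ = 501173.33 / 7040.00 = 71.19 mm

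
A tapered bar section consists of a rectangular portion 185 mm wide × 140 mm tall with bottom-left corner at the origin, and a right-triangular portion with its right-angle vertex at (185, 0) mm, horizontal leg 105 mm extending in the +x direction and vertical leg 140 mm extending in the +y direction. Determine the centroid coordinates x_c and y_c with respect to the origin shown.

rectangular portion: A = 185 × 140 = 25900.00, centroid at (92.50, 70.00).
triangular portion: A = ½·105·140 = 7350.00, centroid at (220.00, 46.67).
ΣA = 33250.00 mm², ΣAx_c = 4012750.00 mm³, ΣAy_c = 2156000.00 mm³.
x_c = 4012750.00/33250.00 = 120.68 mm; y_c = 2156000.00/33250.00 = 64.84 mm.

x_c = 120.68 mm, y_c = 64.84 mm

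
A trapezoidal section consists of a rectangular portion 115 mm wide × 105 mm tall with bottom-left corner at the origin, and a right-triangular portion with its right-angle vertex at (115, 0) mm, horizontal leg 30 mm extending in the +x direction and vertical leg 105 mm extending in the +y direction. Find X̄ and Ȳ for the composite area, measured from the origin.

X̄ = 65.29 mm, Ȳ = 50.48 mm

rectangular portion: A = 115 × 105 = 12075.00, centroid at (57.50, 52.50).
triangular portion: A = ½·30·105 = 1575.00, centroid at (125.00, 35.00).
ΣA = 13650.00 mm², ΣAX̄ = 891187.50 mm³, ΣAȲ = 689062.50 mm³.
X̄ = 891187.50/13650.00 = 65.29 mm; Ȳ = 689062.50/13650.00 = 50.48 mm.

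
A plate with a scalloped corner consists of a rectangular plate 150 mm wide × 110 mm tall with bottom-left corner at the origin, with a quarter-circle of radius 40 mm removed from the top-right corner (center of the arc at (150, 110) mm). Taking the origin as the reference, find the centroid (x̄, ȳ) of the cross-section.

x̄ = 70.22 mm, ȳ = 51.87 mm

plate: A = 150 × 110 = 16500.00, centroid at (75.00, 55.00).
removed quarter-circle: A = −¼π·40² = -1256.64, centroid at (133.02, 93.02).
ΣA = 15243.36 mm²
ΣAx̄ = (16500.00)(75.00) + (-1256.64)(133.02) = 1070337.77 mm³
ΣAȳ = (16500.00)(55.00) + (-1256.64)(93.02) = 790603.26 mm³
x̄ = 1070337.77 / 15243.36 = 70.22 mm
ȳ = 790603.26 / 15243.36 = 51.87 mm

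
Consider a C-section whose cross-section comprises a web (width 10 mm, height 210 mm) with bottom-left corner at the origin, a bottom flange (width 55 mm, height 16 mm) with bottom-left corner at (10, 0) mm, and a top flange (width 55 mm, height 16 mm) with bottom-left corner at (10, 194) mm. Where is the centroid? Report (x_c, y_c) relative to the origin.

x_c = 19.82 mm, y_c = 105.00 mm

web: A = 10 × 210 = 2100.00, centroid at (5.00, 105.00).
bottom flange: A = 55 × 16 = 880.00, centroid at (37.50, 8.00).
top flange: A = 55 × 16 = 880.00, centroid at (37.50, 202.00).
ΣA = 3860.00 mm², ΣAx_c = 76500.00 mm³, ΣAy_c = 405300.00 mm³.
x_c = 76500.00/3860.00 = 19.82 mm; y_c = 405300.00/3860.00 = 105.00 mm.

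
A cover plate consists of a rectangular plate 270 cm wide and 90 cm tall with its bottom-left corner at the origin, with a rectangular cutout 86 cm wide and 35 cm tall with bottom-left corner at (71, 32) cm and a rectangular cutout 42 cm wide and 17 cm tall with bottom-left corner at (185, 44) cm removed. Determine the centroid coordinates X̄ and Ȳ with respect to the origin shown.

plate: A = 270 × 90 = 24300.00, centroid at (135.00, 45.00).
hole 1: A = −(86 × 35) = -3010.00, centroid at (114.00, 49.50).
hole 2: A = −(42 × 17) = -714.00, centroid at (206.00, 52.50).
ΣA = 20576.00 cm², ΣAX̄ = 2790276.00 cm³, ΣAȲ = 907020.00 cm³.
X̄ = 2790276.00/20576.00 = 135.61 cm; Ȳ = 907020.00/20576.00 = 44.08 cm.

X̄ = 135.61 cm, Ȳ = 44.08 cm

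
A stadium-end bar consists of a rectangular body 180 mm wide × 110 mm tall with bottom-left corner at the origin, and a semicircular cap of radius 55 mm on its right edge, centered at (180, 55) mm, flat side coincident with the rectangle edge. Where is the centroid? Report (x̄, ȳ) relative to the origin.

x̄ = 111.94 mm, ȳ = 55.00 mm

rectangular body: A = 180 × 110 = 19800.00, centroid at (90.00, 55.00).
semicircular end: A = ½π·55² = 4751.66, centroid at (203.34, 55.00).
ΣA = 24551.66 mm²
ΣAx̄ = (19800.00)(90.00) + (4751.66)(203.34) = 2748215.27 mm³
ΣAȳ = (19800.00)(55.00) + (4751.66)(55.00) = 1350341.24 mm³
x̄ = 2748215.27 / 24551.66 = 111.94 mm
ȳ = 1350341.24 / 24551.66 = 55.00 mm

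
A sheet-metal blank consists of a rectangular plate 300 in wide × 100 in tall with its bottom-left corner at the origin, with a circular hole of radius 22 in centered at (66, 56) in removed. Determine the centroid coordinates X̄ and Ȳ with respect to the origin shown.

plate: A = 300 × 100 = 30000.00, centroid at (150.00, 50.00).
hole: A = −π·22² = -1520.53, centroid at (66.00, 56.00).
ΣA = 28479.47 in²
ΣAX̄ = (30000.00)(150.00) + (-1520.53)(66.00) = 4399644.96 in³
ΣAȲ = (30000.00)(50.00) + (-1520.53)(56.00) = 1414850.27 in³
X̄ = 4399644.96 / 28479.47 = 154.48 in
Ȳ = 1414850.27 / 28479.47 = 49.68 in

X̄ = 154.48 in, Ȳ = 49.68 in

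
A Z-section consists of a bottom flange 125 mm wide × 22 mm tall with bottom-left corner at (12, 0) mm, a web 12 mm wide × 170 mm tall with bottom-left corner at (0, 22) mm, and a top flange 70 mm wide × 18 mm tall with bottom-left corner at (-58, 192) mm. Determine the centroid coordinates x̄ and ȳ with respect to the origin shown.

bottom flange: A = 125 × 22 = 2750.00, centroid at (74.50, 11.00).
web: A = 12 × 170 = 2040.00, centroid at (6.00, 107.00).
top flange: A = 70 × 18 = 1260.00, centroid at (-23.00, 201.00).
ΣA = 6050.00 mm²
ΣAx̄ = (2750.00)(74.50) + (2040.00)(6.00) + (1260.00)(-23.00) = 188135.00 mm³
ΣAȳ = (2750.00)(11.00) + (2040.00)(107.00) + (1260.00)(201.00) = 501790.00 mm³
x̄ = 188135.00 / 6050.00 = 31.10 mm
ȳ = 501790.00 / 6050.00 = 82.94 mm

x̄ = 31.10 mm, ȳ = 82.94 mm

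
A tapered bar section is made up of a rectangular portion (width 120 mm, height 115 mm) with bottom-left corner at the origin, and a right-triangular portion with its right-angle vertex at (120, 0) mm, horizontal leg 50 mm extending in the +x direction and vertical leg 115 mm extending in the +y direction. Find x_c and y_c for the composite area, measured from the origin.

x_c = 73.22 mm, y_c = 54.20 mm

rectangular portion: A = 120 × 115 = 13800.00, centroid at (60.00, 57.50).
triangular portion: A = ½·50·115 = 2875.00, centroid at (136.67, 38.33).
ΣA = 16675.00 mm²
ΣAx_c = (13800.00)(60.00) + (2875.00)(136.67) = 1220916.67 mm³
ΣAy_c = (13800.00)(57.50) + (2875.00)(38.33) = 903708.33 mm³
x_c = 1220916.67 / 16675.00 = 73.22 mm
y_c = 903708.33 / 16675.00 = 54.20 mm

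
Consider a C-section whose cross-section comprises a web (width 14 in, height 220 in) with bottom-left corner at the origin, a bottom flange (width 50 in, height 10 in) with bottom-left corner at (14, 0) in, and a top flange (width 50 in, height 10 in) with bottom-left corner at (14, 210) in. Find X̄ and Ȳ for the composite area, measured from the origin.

X̄ = 14.84 in, Ȳ = 110.00 in

Part | A | x̄ᵢ | ȳᵢ | A·x̄ᵢ | A·ȳᵢ
web | 3080.00 | 7.00 | 110.00 | 21560.00 | 338800.00
bottom flange | 500.00 | 39.00 | 5.00 | 19500.00 | 2500.00
top flange | 500.00 | 39.00 | 215.00 | 19500.00 | 107500.00
Σ | 4080.00 |  |  | 60560.00 | 448800.00
X̄ = 60560.00 / 4080.00 = 14.84 in
Ȳ = 448800.00 / 4080.00 = 110.00 in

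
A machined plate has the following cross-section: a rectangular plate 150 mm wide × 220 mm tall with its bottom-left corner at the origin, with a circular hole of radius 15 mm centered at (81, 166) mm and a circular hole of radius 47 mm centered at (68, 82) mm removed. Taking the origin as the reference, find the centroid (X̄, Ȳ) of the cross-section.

plate: A = 150 × 220 = 33000.00, centroid at (75.00, 110.00).
hole 1: A = −π·15² = -706.86, centroid at (81.00, 166.00).
hole 2: A = −π·47² = -6939.78, centroid at (68.00, 82.00).
ΣA = 25353.36 mm², ΣAX̄ = 1945839.56 mm³, ΣAȲ = 2943599.70 mm³.
X̄ = 1945839.56/25353.36 = 76.75 mm; Ȳ = 2943599.70/25353.36 = 116.10 mm.

X̄ = 76.75 mm, Ȳ = 116.10 mm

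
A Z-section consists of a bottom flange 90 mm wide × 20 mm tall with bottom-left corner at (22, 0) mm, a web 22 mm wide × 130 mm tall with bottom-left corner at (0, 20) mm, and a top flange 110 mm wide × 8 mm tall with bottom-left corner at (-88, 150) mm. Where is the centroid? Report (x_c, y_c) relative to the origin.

Part | A | x̄ᵢ | ȳᵢ | A·x̄ᵢ | A·ȳᵢ
bottom flange | 1800.00 | 67.00 | 10.00 | 120600.00 | 18000.00
web | 2860.00 | 11.00 | 85.00 | 31460.00 | 243100.00
top flange | 880.00 | -33.00 | 154.00 | -29040.00 | 135520.00
Σ | 5540.00 |  |  | 123020.00 | 396620.00
x_c = 123020.00 / 5540.00 = 22.21 mm
y_c = 396620.00 / 5540.00 = 71.59 mm

x_c = 22.21 mm, y_c = 71.59 mm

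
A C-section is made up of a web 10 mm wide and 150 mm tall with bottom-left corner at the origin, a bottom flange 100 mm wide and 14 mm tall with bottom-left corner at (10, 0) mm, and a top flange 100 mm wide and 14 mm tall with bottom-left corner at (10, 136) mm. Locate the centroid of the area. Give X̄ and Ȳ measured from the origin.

X̄ = 40.81 mm, Ȳ = 75.00 mm

web: A = 10 × 150 = 1500.00, centroid at (5.00, 75.00).
bottom flange: A = 100 × 14 = 1400.00, centroid at (60.00, 7.00).
top flange: A = 100 × 14 = 1400.00, centroid at (60.00, 143.00).
ΣA = 4300.00 mm²
ΣAX̄ = (1500.00)(5.00) + (1400.00)(60.00) + (1400.00)(60.00) = 175500.00 mm³
ΣAȲ = (1500.00)(75.00) + (1400.00)(7.00) + (1400.00)(143.00) = 322500.00 mm³
X̄ = 175500.00 / 4300.00 = 40.81 mm
Ȳ = 322500.00 / 4300.00 = 75.00 mm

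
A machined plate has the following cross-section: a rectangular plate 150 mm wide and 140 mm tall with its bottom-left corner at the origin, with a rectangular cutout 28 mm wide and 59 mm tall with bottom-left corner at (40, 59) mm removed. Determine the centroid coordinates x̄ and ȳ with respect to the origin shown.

plate: A = 150 × 140 = 21000.00, centroid at (75.00, 70.00).
hole: A = −(28 × 59) = -1652.00, centroid at (54.00, 88.50).
ΣA = 19348.00 mm²
ΣAx̄ = (21000.00)(75.00) + (-1652.00)(54.00) = 1485792.00 mm³
ΣAȳ = (21000.00)(70.00) + (-1652.00)(88.50) = 1323798.00 mm³
x̄ = 1485792.00 / 19348.00 = 76.79 mm
ȳ = 1323798.00 / 19348.00 = 68.42 mm

x̄ = 76.79 mm, ȳ = 68.42 mm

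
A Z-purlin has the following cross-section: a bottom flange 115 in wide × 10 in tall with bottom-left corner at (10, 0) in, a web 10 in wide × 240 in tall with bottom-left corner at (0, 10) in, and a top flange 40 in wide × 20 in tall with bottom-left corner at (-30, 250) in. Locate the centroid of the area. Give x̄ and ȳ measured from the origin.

x̄ = 18.76 in, ȳ = 120.86 in

Part | A | x̄ᵢ | ȳᵢ | A·x̄ᵢ | A·ȳᵢ
bottom flange | 1150.00 | 67.50 | 5.00 | 77625.00 | 5750.00
web | 2400.00 | 5.00 | 130.00 | 12000.00 | 312000.00
top flange | 800.00 | -10.00 | 260.00 | -8000.00 | 208000.00
Σ | 4350.00 |  |  | 81625.00 | 525750.00
x̄ = 81625.00 / 4350.00 = 18.76 in
ȳ = 525750.00 / 4350.00 = 120.86 in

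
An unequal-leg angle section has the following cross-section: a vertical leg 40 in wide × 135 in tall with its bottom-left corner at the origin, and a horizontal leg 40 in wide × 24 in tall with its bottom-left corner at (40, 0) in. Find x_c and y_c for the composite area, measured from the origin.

vertical leg: A = 40 × 135 = 5400.00, centroid at (20.00, 67.50).
horizontal leg: A = 40 × 24 = 960.00, centroid at (60.00, 12.00).
ΣA = 6360.00 in²
ΣAx_c = (5400.00)(20.00) + (960.00)(60.00) = 165600.00 in³
ΣAy_c = (5400.00)(67.50) + (960.00)(12.00) = 376020.00 in³
x_c = 165600.00 / 6360.00 = 26.04 in
y_c = 376020.00 / 6360.00 = 59.12 in

x_c = 26.04 in, y_c = 59.12 in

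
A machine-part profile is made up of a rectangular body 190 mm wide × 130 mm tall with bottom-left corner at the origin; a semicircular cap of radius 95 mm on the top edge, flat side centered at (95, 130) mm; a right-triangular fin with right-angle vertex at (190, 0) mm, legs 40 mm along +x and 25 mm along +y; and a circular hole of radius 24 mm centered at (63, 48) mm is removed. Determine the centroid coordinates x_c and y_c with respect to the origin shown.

x_c = 97.98 mm, y_c = 104.81 mm

rectangular body: A = 190 × 130 = 24700.00, centroid at (95.00, 65.00).
semicircular top: A = ½π·95² = 14176.44, centroid at (95.00, 170.32).
triangular fin: A = ½·40·25 = 500.00, centroid at (203.33, 8.33).
hole: A = −π·24² = -1809.56, centroid at (63.00, 48.00).
ΣA = 37566.88 mm²
ΣAx_c = (24700.00)(95.00) + (14176.44)(95.00) + (500.00)(203.33) + (-1809.56)(63.00) = 3680926.05 mm³
ΣAy_c = (24700.00)(65.00) + (14176.44)(170.32) + (500.00)(8.33) + (-1809.56)(48.00) = 3937328.04 mm³
x_c = 3680926.05 / 37566.88 = 97.98 mm
y_c = 3937328.04 / 37566.88 = 104.81 mm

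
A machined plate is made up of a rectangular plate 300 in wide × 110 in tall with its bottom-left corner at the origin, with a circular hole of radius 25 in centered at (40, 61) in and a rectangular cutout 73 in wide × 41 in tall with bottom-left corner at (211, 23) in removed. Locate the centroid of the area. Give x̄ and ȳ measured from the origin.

x̄ = 147.30 in, ȳ = 55.81 in

Part | A | x̄ᵢ | ȳᵢ | A·x̄ᵢ | A·ȳᵢ
plate | 33000.00 | 150.00 | 55.00 | 4950000.00 | 1815000.00
hole 1 | -1963.50 | 40.00 | 61.00 | -78539.82 | -119773.22
hole 2 | -2993.00 | 247.50 | 43.50 | -740767.50 | -130195.50
Σ | 28043.50 |  |  | 4130692.68 | 1565031.28
x̄ = 4130692.68 / 28043.50 = 147.30 in
ȳ = 1565031.28 / 28043.50 = 55.81 in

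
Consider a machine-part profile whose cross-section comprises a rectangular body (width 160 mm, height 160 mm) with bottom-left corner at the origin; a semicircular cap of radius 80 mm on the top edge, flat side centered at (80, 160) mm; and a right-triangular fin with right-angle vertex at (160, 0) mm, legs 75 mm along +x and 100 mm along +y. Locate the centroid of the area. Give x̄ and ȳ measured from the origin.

rectangular body: A = 160 × 160 = 25600.00, centroid at (80.00, 80.00).
semicircular top: A = ½π·80² = 10053.10, centroid at (80.00, 193.95).
triangular fin: A = ½·75·100 = 3750.00, centroid at (185.00, 33.33).
ΣA = 39403.10 mm², ΣAx̄ = 3545997.72 mm³, ΣAȳ = 4122828.77 mm³.
x̄ = 3545997.72/39403.10 = 89.99 mm; ȳ = 4122828.77/39403.10 = 104.63 mm.

x̄ = 89.99 mm, ȳ = 104.63 mm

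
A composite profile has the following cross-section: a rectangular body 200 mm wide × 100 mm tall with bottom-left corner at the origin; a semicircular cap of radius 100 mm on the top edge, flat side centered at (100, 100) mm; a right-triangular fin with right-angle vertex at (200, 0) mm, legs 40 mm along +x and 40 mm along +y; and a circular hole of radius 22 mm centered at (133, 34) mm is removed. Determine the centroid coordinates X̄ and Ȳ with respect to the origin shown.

X̄ = 101.16 mm, Ȳ = 91.36 mm

rectangular body: A = 200 × 100 = 20000.00, centroid at (100.00, 50.00).
semicircular top: A = ½π·100² = 15707.96, centroid at (100.00, 142.44).
triangular fin: A = ½·40·40 = 800.00, centroid at (213.33, 13.33).
hole: A = −π·22² = -1520.53, centroid at (133.00, 34.00).
ΣA = 34987.43 mm², ΣAX̄ = 3539232.39 mm³, ΣAȲ = 3196431.61 mm³.
X̄ = 3539232.39/34987.43 = 101.16 mm; Ȳ = 3196431.61/34987.43 = 91.36 mm.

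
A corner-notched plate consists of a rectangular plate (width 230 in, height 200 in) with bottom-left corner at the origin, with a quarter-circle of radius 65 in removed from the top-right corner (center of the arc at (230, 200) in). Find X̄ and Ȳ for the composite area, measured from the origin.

X̄ = 108.20 in, Ȳ = 94.37 in

plate: A = 230 × 200 = 46000.00, centroid at (115.00, 100.00).
removed quarter-circle: A = −¼π·65² = -3318.31, centroid at (202.41, 172.41).
ΣA = 42681.69 in², ΣAX̄ = 4618331.00 in³, ΣAȲ = 4027880.22 in³.
X̄ = 4618331.00/42681.69 = 108.20 in; Ȳ = 4027880.22/42681.69 = 94.37 in.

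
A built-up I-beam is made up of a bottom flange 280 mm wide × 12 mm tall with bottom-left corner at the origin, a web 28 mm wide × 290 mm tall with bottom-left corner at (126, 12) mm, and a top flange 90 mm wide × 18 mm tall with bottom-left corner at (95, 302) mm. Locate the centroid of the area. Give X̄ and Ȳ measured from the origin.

Part | A | x̄ᵢ | ȳᵢ | A·x̄ᵢ | A·ȳᵢ
bottom flange | 3360.00 | 140.00 | 6.00 | 470400.00 | 20160.00
web | 8120.00 | 140.00 | 157.00 | 1136800.00 | 1274840.00
top flange | 1620.00 | 140.00 | 311.00 | 226800.00 | 503820.00
Σ | 13100.00 |  |  | 1834000.00 | 1798820.00
X̄ = 1834000.00 / 13100.00 = 140.00 mm
Ȳ = 1798820.00 / 13100.00 = 137.31 mm

X̄ = 140.00 mm, Ȳ = 137.31 mm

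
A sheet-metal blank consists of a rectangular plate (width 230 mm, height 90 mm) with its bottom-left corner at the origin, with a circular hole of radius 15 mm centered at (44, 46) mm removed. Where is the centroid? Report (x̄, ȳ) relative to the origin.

Part | A | x̄ᵢ | ȳᵢ | A·x̄ᵢ | A·ȳᵢ
plate | 20700.00 | 115.00 | 45.00 | 2380500.00 | 931500.00
hole | -706.86 | 44.00 | 46.00 | -31101.77 | -32515.48
Σ | 19993.14 |  |  | 2349398.23 | 898984.52
x̄ = 2349398.23 / 19993.14 = 117.51 mm
ȳ = 898984.52 / 19993.14 = 44.96 mm

x̄ = 117.51 mm, ȳ = 44.96 mm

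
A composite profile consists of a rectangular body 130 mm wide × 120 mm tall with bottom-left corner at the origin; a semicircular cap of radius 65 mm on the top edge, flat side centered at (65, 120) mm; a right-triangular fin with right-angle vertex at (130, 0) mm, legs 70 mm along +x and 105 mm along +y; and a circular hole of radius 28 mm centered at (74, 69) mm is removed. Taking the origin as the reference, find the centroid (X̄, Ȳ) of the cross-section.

Part | A | x̄ᵢ | ȳᵢ | A·x̄ᵢ | A·ȳᵢ
rectangular body | 15600.00 | 65.00 | 60.00 | 1014000.00 | 936000.00
semicircular top | 6636.61 | 65.00 | 147.59 | 431379.94 | 979477.07
triangular fin | 3675.00 | 153.33 | 35.00 | 563500.00 | 128625.00
hole | -2463.01 | 74.00 | 69.00 | -182262.64 | -169947.60
Σ | 23448.61 |  |  | 1826617.30 | 1874154.47
X̄ = 1826617.30 / 23448.61 = 77.90 mm
Ȳ = 1874154.47 / 23448.61 = 79.93 mm

X̄ = 77.90 mm, Ȳ = 79.93 mm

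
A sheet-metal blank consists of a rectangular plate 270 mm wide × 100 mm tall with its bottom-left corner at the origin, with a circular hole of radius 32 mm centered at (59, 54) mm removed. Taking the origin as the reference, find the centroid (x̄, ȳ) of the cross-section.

plate: A = 270 × 100 = 27000.00, centroid at (135.00, 50.00).
hole: A = −π·32² = -3216.99, centroid at (59.00, 54.00).
ΣA = 23783.01 mm²
ΣAx̄ = (27000.00)(135.00) + (-3216.99)(59.00) = 3455197.54 mm³
ΣAȳ = (27000.00)(50.00) + (-3216.99)(54.00) = 1176282.49 mm³
x̄ = 3455197.54 / 23783.01 = 145.28 mm
ȳ = 1176282.49 / 23783.01 = 49.46 mm

x̄ = 145.28 mm, ȳ = 49.46 mm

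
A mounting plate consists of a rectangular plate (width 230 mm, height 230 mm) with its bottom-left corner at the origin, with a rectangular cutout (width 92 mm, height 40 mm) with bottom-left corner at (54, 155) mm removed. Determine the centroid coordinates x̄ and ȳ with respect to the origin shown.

x̄ = 116.12 mm, ȳ = 110.51 mm

Part | A | x̄ᵢ | ȳᵢ | A·x̄ᵢ | A·ȳᵢ
plate | 52900.00 | 115.00 | 115.00 | 6083500.00 | 6083500.00
hole | -3680.00 | 100.00 | 175.00 | -368000.00 | -644000.00
Σ | 49220.00 |  |  | 5715500.00 | 5439500.00
x̄ = 5715500.00 / 49220.00 = 116.12 mm
ȳ = 5439500.00 / 49220.00 = 110.51 mm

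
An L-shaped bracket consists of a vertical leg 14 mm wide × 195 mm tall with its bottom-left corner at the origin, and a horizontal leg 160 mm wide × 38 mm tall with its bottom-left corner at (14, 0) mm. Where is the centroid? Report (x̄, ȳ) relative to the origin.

Part | A | x̄ᵢ | ȳᵢ | A·x̄ᵢ | A·ȳᵢ
vertical leg | 2730.00 | 7.00 | 97.50 | 19110.00 | 266175.00
horizontal leg | 6080.00 | 94.00 | 19.00 | 571520.00 | 115520.00
Σ | 8810.00 |  |  | 590630.00 | 381695.00
x̄ = 590630.00 / 8810.00 = 67.04 mm
ȳ = 381695.00 / 8810.00 = 43.33 mm

x̄ = 67.04 mm, ȳ = 43.33 mm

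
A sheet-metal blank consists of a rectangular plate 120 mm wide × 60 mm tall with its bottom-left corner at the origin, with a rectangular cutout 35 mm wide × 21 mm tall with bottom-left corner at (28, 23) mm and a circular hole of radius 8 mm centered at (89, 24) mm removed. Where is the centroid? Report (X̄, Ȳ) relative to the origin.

plate: A = 120 × 60 = 7200.00, centroid at (60.00, 30.00).
hole 1: A = −(35 × 21) = -735.00, centroid at (45.50, 33.50).
hole 2: A = −π·8² = -201.06, centroid at (89.00, 24.00).
ΣA = 6263.94 mm², ΣAX̄ = 380662.99 mm³, ΣAȲ = 186552.01 mm³.
X̄ = 380662.99/6263.94 = 60.77 mm; Ȳ = 186552.01/6263.94 = 29.78 mm.

X̄ = 60.77 mm, Ȳ = 29.78 mm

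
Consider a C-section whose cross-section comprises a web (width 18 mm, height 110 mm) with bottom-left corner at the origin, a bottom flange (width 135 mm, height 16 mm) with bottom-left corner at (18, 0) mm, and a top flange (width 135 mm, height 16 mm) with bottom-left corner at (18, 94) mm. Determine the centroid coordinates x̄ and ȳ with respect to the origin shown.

web: A = 18 × 110 = 1980.00, centroid at (9.00, 55.00).
bottom flange: A = 135 × 16 = 2160.00, centroid at (85.50, 8.00).
top flange: A = 135 × 16 = 2160.00, centroid at (85.50, 102.00).
ΣA = 6300.00 mm², ΣAx̄ = 387180.00 mm³, ΣAȳ = 346500.00 mm³.
x̄ = 387180.00/6300.00 = 61.46 mm; ȳ = 346500.00/6300.00 = 55.00 mm.

x̄ = 61.46 mm, ȳ = 55.00 mm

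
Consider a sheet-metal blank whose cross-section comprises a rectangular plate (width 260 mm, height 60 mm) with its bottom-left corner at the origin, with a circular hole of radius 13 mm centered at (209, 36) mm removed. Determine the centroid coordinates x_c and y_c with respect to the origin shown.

plate: A = 260 × 60 = 15600.00, centroid at (130.00, 30.00).
hole: A = −π·13² = -530.93, centroid at (209.00, 36.00).
ΣA = 15069.07 mm²
ΣAx_c = (15600.00)(130.00) + (-530.93)(209.00) = 1917035.81 mm³
ΣAy_c = (15600.00)(30.00) + (-530.93)(36.00) = 448886.55 mm³
x_c = 1917035.81 / 15069.07 = 127.22 mm
y_c = 448886.55 / 15069.07 = 29.79 mm

x_c = 127.22 mm, y_c = 29.79 mm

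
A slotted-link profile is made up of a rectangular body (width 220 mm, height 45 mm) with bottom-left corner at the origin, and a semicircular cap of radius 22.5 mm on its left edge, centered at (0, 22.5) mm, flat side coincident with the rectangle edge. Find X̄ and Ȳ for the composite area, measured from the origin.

X̄ = 101.11 mm, Ȳ = 22.50 mm

rectangular body: A = 220 × 45 = 9900.00, centroid at (110.00, 22.50).
semicircular end: A = ½π·22.5² = 795.22, centroid at (-9.55, 22.50).
ΣA = 10695.22 mm²
ΣAX̄ = (9900.00)(110.00) + (795.22)(-9.55) = 1081406.25 mm³
ΣAȲ = (9900.00)(22.50) + (795.22)(22.50) = 240642.35 mm³
X̄ = 1081406.25 / 10695.22 = 101.11 mm
Ȳ = 240642.35 / 10695.22 = 22.50 mm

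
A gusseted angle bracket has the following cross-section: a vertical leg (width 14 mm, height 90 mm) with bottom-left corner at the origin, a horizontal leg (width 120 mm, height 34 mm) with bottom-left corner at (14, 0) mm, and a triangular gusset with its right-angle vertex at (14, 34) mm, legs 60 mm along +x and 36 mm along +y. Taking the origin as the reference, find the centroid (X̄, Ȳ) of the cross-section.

Part | A | x̄ᵢ | ȳᵢ | A·x̄ᵢ | A·ȳᵢ
vertical leg | 1260.00 | 7.00 | 45.00 | 8820.00 | 56700.00
horizontal leg | 4080.00 | 74.00 | 17.00 | 301920.00 | 69360.00
gusset | 1080.00 | 34.00 | 46.00 | 36720.00 | 49680.00
Σ | 6420.00 |  |  | 347460.00 | 175740.00
X̄ = 347460.00 / 6420.00 = 54.12 mm
Ȳ = 175740.00 / 6420.00 = 27.37 mm

X̄ = 54.12 mm, Ȳ = 27.37 mm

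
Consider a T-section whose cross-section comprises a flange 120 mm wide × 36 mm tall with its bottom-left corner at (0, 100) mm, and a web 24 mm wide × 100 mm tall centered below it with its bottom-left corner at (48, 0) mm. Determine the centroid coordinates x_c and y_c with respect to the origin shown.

x_c = 60.00 mm, y_c = 93.71 mm

web: A = 24 × 100 = 2400.00, centroid at (60.00, 50.00).
flange: A = 120 × 36 = 4320.00, centroid at (60.00, 118.00).
ΣA = 6720.00 mm², ΣAx_c = 403200.00 mm³, ΣAy_c = 629760.00 mm³.
x_c = 403200.00/6720.00 = 60.00 mm; y_c = 629760.00/6720.00 = 93.71 mm.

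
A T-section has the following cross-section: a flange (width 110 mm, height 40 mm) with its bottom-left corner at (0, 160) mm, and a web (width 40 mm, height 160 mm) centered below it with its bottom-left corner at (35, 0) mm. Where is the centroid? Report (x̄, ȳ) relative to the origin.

x̄ = 55.00 mm, ȳ = 120.74 mm

Part | A | x̄ᵢ | ȳᵢ | A·x̄ᵢ | A·ȳᵢ
web | 6400.00 | 55.00 | 80.00 | 352000.00 | 512000.00
flange | 4400.00 | 55.00 | 180.00 | 242000.00 | 792000.00
Σ | 10800.00 |  |  | 594000.00 | 1304000.00
x̄ = 594000.00 / 10800.00 = 55.00 mm
ȳ = 1304000.00 / 10800.00 = 120.74 mm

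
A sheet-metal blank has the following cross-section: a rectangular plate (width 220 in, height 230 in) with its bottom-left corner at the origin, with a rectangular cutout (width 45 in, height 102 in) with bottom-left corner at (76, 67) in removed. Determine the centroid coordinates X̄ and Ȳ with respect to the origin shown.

X̄ = 111.15 in, Ȳ = 114.70 in

plate: A = 220 × 230 = 50600.00, centroid at (110.00, 115.00).
hole: A = −(45 × 102) = -4590.00, centroid at (98.50, 118.00).
ΣA = 46010.00 in², ΣAX̄ = 5113885.00 in³, ΣAȲ = 5277380.00 in³.
X̄ = 5113885.00/46010.00 = 111.15 in; Ȳ = 5277380.00/46010.00 = 114.70 in.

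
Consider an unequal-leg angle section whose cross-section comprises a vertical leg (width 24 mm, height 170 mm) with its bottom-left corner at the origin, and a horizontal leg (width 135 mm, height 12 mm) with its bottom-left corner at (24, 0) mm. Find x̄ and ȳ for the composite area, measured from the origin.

Part | A | x̄ᵢ | ȳᵢ | A·x̄ᵢ | A·ȳᵢ
vertical leg | 4080.00 | 12.00 | 85.00 | 48960.00 | 346800.00
horizontal leg | 1620.00 | 91.50 | 6.00 | 148230.00 | 9720.00
Σ | 5700.00 |  |  | 197190.00 | 356520.00
x̄ = 197190.00 / 5700.00 = 34.59 mm
ȳ = 356520.00 / 5700.00 = 62.55 mm

x̄ = 34.59 mm, ȳ = 62.55 mm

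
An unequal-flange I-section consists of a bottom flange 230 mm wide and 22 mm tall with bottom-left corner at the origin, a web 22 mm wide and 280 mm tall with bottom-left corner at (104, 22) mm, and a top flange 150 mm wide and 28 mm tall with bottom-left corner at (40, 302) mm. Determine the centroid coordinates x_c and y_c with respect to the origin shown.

bottom flange: A = 230 × 22 = 5060.00, centroid at (115.00, 11.00).
web: A = 22 × 280 = 6160.00, centroid at (115.00, 162.00).
top flange: A = 150 × 28 = 4200.00, centroid at (115.00, 316.00).
ΣA = 15420.00 mm², ΣAx_c = 1773300.00 mm³, ΣAy_c = 2380780.00 mm³.
x_c = 1773300.00/15420.00 = 115.00 mm; y_c = 2380780.00/15420.00 = 154.40 mm.

x_c = 115.00 mm, y_c = 154.40 mm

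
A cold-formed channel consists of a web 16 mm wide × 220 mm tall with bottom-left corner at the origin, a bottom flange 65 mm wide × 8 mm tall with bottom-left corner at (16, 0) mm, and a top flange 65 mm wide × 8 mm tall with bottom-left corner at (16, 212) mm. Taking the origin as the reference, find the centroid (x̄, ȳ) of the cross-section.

web: A = 16 × 220 = 3520.00, centroid at (8.00, 110.00).
bottom flange: A = 65 × 8 = 520.00, centroid at (48.50, 4.00).
top flange: A = 65 × 8 = 520.00, centroid at (48.50, 216.00).
ΣA = 4560.00 mm²
ΣAx̄ = (3520.00)(8.00) + (520.00)(48.50) + (520.00)(48.50) = 78600.00 mm³
ΣAȳ = (3520.00)(110.00) + (520.00)(4.00) + (520.00)(216.00) = 501600.00 mm³
x̄ = 78600.00 / 4560.00 = 17.24 mm
ȳ = 501600.00 / 4560.00 = 110.00 mm

x̄ = 17.24 mm, ȳ = 110.00 mm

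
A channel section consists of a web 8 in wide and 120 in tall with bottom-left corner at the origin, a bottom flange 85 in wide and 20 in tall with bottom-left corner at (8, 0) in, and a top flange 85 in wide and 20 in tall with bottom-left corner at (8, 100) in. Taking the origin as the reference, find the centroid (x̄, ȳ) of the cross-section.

x̄ = 40.26 in, ȳ = 60.00 in

web: A = 8 × 120 = 960.00, centroid at (4.00, 60.00).
bottom flange: A = 85 × 20 = 1700.00, centroid at (50.50, 10.00).
top flange: A = 85 × 20 = 1700.00, centroid at (50.50, 110.00).
ΣA = 4360.00 in², ΣAx̄ = 175540.00 in³, ΣAȳ = 261600.00 in³.
x̄ = 175540.00/4360.00 = 40.26 in; ȳ = 261600.00/4360.00 = 60.00 in.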